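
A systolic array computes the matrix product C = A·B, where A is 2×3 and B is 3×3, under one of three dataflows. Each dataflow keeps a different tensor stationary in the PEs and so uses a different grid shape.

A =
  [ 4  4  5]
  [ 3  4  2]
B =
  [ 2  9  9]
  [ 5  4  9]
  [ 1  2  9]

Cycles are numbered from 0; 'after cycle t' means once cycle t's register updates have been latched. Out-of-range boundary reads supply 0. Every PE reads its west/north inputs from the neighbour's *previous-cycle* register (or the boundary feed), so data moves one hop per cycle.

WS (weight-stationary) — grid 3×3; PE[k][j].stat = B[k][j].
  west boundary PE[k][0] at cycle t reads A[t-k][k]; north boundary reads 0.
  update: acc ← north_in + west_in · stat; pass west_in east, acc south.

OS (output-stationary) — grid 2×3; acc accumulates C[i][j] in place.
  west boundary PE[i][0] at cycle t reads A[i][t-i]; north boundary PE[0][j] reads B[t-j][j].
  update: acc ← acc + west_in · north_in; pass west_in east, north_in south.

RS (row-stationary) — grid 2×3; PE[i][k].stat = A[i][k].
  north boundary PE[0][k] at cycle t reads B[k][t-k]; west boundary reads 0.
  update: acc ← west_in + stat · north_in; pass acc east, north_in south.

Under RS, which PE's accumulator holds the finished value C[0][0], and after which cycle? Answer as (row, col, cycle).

RS — PE[0][2] is where C[0][0] collects:
  after 0 — PE[0][2] acc=0, pass-E 0, pass-S 0
  after 1 — PE[0][2] acc=0, pass-E 0, pass-S 0
  after 2 — PE[0][2] acc=33, pass-E 33, pass-S 1

(row, col, cycle) = (0, 2, 2)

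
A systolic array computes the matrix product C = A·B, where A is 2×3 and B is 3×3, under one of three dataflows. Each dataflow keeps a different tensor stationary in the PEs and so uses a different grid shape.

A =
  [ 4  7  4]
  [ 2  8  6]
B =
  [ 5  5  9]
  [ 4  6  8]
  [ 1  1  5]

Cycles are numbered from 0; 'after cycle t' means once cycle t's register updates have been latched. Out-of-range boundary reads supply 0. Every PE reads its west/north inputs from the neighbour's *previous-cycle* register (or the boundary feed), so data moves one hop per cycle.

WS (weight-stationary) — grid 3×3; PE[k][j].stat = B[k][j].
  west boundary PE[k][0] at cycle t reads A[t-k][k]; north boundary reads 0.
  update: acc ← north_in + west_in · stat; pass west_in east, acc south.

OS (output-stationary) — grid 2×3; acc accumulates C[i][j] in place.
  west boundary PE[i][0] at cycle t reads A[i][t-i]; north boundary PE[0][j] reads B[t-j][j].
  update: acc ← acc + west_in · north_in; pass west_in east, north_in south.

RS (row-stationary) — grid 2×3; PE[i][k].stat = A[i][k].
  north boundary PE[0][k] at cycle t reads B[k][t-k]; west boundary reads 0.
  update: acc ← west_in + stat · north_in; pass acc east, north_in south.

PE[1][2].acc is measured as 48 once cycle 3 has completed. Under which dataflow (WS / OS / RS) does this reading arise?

dataflow = RS

WS (3×3 grid), PE[1][2]:
  0: (1,2).acc=0  regs=<0,0>
  1: (1,2).acc=0  regs=<0,0>
  2: (1,2).acc=0  regs=<0,0>
  3: (1,2).acc=92  regs=<7,92>
OS (2×3 grid), PE[1][2]:
  0: (1,2).acc=0  regs=<0,0>
  1: (1,2).acc=0  regs=<0,0>
  2: (1,2).acc=0  regs=<0,0>
  3: (1,2).acc=18  regs=<2,9>
RS (2×3 grid), PE[1][2]:
  0: (1,2).acc=0  regs=<0,0>
  1: (1,2).acc=0  regs=<0,0>
  2: (1,2).acc=0  regs=<0,0>
  3: (1,2).acc=48  regs=<48,1>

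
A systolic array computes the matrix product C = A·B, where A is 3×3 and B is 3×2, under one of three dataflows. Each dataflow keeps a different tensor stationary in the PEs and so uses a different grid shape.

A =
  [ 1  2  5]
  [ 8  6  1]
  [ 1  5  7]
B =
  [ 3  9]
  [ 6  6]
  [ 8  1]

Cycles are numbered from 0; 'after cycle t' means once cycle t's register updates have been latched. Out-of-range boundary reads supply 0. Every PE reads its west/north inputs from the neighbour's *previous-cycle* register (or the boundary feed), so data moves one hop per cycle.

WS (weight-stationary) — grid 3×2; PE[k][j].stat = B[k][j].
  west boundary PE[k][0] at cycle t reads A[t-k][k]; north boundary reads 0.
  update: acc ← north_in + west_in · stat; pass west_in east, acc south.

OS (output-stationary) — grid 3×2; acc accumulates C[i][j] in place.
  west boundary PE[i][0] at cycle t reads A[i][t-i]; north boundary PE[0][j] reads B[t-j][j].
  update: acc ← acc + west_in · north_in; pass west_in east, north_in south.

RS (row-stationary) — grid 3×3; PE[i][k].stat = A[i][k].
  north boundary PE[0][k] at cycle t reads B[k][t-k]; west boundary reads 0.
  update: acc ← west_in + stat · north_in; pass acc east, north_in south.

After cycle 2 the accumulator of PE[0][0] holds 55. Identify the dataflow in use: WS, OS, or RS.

WS (3×2 grid), PE[0][0]:
  c0 r0c0: 3 / 1 / 3
  c1 r0c0: 24 / 8 / 24
  c2 r0c0: 3 / 1 / 3
OS (3×2 grid), PE[0][0]:
  c0 r0c0: 3 / 1 / 3
  c1 r0c0: 15 / 2 / 6
  c2 r0c0: 55 / 5 / 8
RS (3×3 grid), PE[0][0]:
  c0 r0c0: 3 / 3 / 3
  c1 r0c0: 9 / 9 / 9
  c2 r0c0: 0 / 0 / 0

dataflow = OS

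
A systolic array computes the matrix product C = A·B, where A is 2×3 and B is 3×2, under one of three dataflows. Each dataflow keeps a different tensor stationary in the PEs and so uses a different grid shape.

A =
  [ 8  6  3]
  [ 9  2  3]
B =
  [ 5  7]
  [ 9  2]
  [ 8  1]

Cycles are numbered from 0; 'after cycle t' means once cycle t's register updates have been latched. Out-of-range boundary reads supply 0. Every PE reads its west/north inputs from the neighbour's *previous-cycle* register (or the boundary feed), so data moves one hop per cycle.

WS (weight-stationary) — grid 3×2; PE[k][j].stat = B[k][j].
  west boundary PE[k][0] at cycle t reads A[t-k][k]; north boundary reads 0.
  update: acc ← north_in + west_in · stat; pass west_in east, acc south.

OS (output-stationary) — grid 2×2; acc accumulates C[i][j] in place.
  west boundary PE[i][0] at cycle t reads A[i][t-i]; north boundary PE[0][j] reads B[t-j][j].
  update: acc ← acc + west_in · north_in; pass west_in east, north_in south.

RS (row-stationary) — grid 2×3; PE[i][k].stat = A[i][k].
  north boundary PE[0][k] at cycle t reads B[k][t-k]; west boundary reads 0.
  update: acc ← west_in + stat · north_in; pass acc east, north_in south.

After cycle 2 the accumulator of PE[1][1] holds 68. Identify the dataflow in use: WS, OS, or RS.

dataflow = WS

Under WS (3×2), PE[1][1]:
  cycle 0: PE[1][1] → acc 0, east 0, south 0
  cycle 1: PE[1][1] → acc 0, east 0, south 0
  cycle 2: PE[1][1] → acc 68, east 6, south 68
Under OS (2×2), PE[1][1]:
  cycle 0: PE[1][1] → acc 0, east 0, south 0
  cycle 1: PE[1][1] → acc 0, east 0, south 0
  cycle 2: PE[1][1] → acc 63, east 9, south 7
Under RS (2×3), PE[1][1]:
  cycle 0: PE[1][1] → acc 0, east 0, south 0
  cycle 1: PE[1][1] → acc 0, east 0, south 0
  cycle 2: PE[1][1] → acc 63, east 63, south 9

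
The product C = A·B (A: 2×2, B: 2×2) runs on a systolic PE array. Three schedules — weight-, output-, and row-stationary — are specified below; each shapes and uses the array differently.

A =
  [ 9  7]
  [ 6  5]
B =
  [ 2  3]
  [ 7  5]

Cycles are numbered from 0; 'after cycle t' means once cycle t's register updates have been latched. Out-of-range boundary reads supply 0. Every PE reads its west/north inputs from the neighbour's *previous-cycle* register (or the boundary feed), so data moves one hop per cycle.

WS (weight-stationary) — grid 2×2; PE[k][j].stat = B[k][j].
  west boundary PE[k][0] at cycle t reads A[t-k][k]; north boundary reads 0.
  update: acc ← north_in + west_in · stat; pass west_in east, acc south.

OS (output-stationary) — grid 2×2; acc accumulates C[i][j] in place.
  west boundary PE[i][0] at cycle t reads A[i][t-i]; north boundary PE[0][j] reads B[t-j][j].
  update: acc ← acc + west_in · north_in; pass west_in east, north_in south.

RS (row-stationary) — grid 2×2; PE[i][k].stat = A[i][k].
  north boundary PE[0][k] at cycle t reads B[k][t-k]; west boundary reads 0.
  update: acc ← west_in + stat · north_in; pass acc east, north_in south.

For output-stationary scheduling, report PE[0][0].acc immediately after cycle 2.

PE[0][0].acc = 67

OS on a 2×2 grid — tracing PE[0][0] and its feeders:
  c0 r0c0: 18 / 9 / 2
  c1 r0c0: 67 / 7 / 7
  c2 r0c0: 67 / 0 / 0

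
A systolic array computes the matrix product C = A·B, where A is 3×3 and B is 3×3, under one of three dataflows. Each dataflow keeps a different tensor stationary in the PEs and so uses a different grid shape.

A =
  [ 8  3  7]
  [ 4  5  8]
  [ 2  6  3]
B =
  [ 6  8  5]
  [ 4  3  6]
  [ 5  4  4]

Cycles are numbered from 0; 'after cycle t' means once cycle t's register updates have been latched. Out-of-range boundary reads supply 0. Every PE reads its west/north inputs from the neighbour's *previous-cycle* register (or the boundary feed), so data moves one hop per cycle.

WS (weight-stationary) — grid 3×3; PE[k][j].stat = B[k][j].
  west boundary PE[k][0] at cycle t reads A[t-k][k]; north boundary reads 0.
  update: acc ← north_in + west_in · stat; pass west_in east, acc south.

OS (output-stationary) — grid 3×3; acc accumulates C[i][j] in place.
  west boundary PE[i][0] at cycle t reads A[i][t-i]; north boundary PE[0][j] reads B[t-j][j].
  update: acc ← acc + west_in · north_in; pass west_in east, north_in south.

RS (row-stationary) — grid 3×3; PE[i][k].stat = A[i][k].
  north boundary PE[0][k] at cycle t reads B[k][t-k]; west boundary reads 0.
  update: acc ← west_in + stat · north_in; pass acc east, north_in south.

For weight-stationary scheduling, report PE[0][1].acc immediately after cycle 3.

PE[0][1].acc = 16

WS 3×3: PE[0][1] cycle-by-cycle (with neighbour feeds):
  c0 r0c0: 48 / 8 / 48
  c0 r0c1: 0 / 0 / 0
  c1 r0c0: 24 / 4 / 24
  c1 r0c1: 64 / 8 / 64
  c2 r0c0: 12 / 2 / 12
  c2 r0c1: 32 / 4 / 32
  c3 r0c0: 0 / 0 / 0
  c3 r0c1: 16 / 2 / 16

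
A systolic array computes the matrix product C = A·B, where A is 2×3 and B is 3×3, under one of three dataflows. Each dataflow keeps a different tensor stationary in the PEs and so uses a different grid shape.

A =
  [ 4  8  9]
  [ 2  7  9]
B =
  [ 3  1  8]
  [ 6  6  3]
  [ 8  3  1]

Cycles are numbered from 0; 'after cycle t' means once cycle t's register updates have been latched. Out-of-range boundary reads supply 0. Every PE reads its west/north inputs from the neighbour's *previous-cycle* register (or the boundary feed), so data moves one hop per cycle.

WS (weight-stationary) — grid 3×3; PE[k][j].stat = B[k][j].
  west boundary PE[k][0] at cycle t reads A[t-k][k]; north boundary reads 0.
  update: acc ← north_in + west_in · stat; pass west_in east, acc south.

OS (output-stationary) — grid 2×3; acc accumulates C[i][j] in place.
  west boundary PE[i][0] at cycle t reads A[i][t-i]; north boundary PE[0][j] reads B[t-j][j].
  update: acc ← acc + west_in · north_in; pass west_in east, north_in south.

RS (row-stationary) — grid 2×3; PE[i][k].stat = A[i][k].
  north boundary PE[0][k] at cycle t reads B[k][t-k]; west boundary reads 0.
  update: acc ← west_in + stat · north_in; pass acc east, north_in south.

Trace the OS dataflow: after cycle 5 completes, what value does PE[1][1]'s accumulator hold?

OS 2×3: PE[1][1] cycle-by-cycle (with neighbour feeds):
  cycle 0: PE[0][1] → acc 0, east 0, south 0
  cycle 0: PE[1][0] → acc 0, east 0, south 0
  cycle 0: PE[1][1] → acc 0, east 0, south 0
  cycle 1: PE[0][1] → acc 4, east 4, south 1
  cycle 1: PE[1][0] → acc 6, east 2, south 3
  cycle 1: PE[1][1] → acc 0, east 0, south 0
  cycle 2: PE[0][1] → acc 52, east 8, south 6
  cycle 2: PE[1][0] → acc 48, east 7, south 6
  cycle 2: PE[1][1] → acc 2, east 2, south 1
  cycle 3: PE[0][1] → acc 79, east 9, south 3
  cycle 3: PE[1][0] → acc 120, east 9, south 8
  cycle 3: PE[1][1] → acc 44, east 7, south 6
  cycle 4: PE[0][1] → acc 79, east 0, south 0
  cycle 4: PE[1][0] → acc 120, east 0, south 0
  cycle 4: PE[1][1] → acc 71, east 9, south 3
  cycle 5: PE[0][1] → acc 79, east 0, south 0
  cycle 5: PE[1][0] → acc 120, east 0, south 0
  cycle 5: PE[1][1] → acc 71, east 0, south 0

PE[1][1].acc = 71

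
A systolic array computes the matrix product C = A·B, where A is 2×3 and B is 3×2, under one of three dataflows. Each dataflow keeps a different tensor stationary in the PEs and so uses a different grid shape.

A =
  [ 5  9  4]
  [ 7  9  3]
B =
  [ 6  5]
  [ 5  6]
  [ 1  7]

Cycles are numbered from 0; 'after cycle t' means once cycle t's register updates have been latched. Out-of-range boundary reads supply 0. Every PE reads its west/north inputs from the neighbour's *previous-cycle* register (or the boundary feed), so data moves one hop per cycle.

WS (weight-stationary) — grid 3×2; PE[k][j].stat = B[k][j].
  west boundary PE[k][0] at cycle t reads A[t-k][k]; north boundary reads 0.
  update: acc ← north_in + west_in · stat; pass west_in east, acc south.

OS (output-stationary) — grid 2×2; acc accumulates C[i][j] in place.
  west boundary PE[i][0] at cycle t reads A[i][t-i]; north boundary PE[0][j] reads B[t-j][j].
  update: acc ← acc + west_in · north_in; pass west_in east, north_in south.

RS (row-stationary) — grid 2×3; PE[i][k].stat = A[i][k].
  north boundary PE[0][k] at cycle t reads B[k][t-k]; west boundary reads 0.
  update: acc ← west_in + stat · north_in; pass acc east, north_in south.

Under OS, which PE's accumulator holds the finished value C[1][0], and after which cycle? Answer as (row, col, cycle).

OS — PE[1][0] is where C[1][0] collects:
  t=0 PE[1][0]: acc=0 h=0 v=0
  t=1 PE[1][0]: acc=42 h=7 v=6
  t=2 PE[1][0]: acc=87 h=9 v=5
  t=3 PE[1][0]: acc=90 h=3 v=1

(row, col, cycle) = (1, 0, 3)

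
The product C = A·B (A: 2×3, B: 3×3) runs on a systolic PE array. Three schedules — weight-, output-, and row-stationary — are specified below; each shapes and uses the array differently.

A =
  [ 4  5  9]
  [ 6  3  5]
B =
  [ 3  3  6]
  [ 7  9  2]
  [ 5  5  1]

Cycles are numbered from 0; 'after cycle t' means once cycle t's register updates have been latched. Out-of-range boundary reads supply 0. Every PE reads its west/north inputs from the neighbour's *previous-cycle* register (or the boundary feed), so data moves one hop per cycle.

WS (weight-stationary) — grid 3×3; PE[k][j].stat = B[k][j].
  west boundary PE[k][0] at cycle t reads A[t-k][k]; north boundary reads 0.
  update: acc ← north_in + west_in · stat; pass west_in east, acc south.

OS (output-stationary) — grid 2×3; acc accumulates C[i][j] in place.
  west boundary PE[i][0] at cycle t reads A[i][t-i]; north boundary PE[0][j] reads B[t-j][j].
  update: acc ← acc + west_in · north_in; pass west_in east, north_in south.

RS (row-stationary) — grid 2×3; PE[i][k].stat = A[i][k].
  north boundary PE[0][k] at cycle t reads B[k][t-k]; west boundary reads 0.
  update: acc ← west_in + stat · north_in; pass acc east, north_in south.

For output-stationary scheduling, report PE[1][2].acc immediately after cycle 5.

PE[1][2].acc = 47

OS (2×3). Following PE[1][2] plus its west/north inputs:
  t=0 PE[0][2]: acc=0 h=0 v=0
  t=0 PE[1][1]: acc=0 h=0 v=0
  t=0 PE[1][2]: acc=0 h=0 v=0
  t=1 PE[0][2]: acc=0 h=0 v=0
  t=1 PE[1][1]: acc=0 h=0 v=0
  t=1 PE[1][2]: acc=0 h=0 v=0
  t=2 PE[0][2]: acc=24 h=4 v=6
  t=2 PE[1][1]: acc=18 h=6 v=3
  t=2 PE[1][2]: acc=0 h=0 v=0
  t=3 PE[0][2]: acc=34 h=5 v=2
  t=3 PE[1][1]: acc=45 h=3 v=9
  t=3 PE[1][2]: acc=36 h=6 v=6
  t=4 PE[0][2]: acc=43 h=9 v=1
  t=4 PE[1][1]: acc=70 h=5 v=5
  t=4 PE[1][2]: acc=42 h=3 v=2
  t=5 PE[0][2]: acc=43 h=0 v=0
  t=5 PE[1][1]: acc=70 h=0 v=0
  t=5 PE[1][2]: acc=47 h=5 v=1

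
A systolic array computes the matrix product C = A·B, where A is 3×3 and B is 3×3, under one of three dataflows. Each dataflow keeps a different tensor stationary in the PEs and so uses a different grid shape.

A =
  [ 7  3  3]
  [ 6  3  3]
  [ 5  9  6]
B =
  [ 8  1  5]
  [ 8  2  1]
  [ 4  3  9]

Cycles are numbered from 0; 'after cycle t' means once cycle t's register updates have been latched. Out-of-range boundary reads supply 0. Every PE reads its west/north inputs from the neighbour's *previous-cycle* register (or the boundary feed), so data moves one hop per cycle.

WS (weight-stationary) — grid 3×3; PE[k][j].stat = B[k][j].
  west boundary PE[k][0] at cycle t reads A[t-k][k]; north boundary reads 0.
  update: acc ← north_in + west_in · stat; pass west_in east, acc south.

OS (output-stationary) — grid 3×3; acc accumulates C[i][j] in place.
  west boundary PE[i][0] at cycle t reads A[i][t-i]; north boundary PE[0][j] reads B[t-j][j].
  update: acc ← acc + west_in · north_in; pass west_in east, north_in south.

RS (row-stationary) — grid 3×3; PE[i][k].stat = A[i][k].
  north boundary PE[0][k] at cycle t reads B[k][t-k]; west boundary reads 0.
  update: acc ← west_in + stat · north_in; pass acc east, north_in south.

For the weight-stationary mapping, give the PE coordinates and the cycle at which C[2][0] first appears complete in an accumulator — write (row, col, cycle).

(row, col, cycle) = (2, 0, 4)

Under WS, C[2][0] lands at PE[2][0]:
  c0 r2c0: 0 / 0 / 0
  c1 r2c0: 0 / 0 / 0
  c2 r2c0: 92 / 3 / 92
  c3 r2c0: 84 / 3 / 84
  c4 r2c0: 136 / 6 / 136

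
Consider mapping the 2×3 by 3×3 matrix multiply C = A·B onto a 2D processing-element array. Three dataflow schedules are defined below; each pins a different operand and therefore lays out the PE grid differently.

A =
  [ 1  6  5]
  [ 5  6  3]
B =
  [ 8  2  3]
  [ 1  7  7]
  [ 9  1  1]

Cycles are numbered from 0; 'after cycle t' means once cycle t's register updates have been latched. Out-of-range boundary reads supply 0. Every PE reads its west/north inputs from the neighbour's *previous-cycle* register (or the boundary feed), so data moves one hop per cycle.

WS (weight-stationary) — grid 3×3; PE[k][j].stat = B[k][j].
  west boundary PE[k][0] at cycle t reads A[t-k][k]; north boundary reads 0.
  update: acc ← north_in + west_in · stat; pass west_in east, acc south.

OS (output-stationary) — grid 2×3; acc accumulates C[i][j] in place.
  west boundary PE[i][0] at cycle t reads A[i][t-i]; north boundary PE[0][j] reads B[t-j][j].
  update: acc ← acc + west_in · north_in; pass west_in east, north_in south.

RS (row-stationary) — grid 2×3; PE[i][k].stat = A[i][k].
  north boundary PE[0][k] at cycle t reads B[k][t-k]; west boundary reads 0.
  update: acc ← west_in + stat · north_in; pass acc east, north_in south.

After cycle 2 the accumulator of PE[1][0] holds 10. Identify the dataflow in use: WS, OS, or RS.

dataflow = RS

— WS: 3×3; PE[1][0] trace:
  step 0 · PE1,0: acc=0; fwd→0 fwd↓0
  step 1 · PE1,0: acc=14; fwd→6 fwd↓14
  step 2 · PE1,0: acc=46; fwd→6 fwd↓46
— OS: 2×3; PE[1][0] trace:
  step 0 · PE1,0: acc=0; fwd→0 fwd↓0
  step 1 · PE1,0: acc=40; fwd→5 fwd↓8
  step 2 · PE1,0: acc=46; fwd→6 fwd↓1
— RS: 2×3; PE[1][0] trace:
  step 0 · PE1,0: acc=0; fwd→0 fwd↓0
  step 1 · PE1,0: acc=40; fwd→40 fwd↓8
  step 2 · PE1,0: acc=10; fwd→10 fwd↓2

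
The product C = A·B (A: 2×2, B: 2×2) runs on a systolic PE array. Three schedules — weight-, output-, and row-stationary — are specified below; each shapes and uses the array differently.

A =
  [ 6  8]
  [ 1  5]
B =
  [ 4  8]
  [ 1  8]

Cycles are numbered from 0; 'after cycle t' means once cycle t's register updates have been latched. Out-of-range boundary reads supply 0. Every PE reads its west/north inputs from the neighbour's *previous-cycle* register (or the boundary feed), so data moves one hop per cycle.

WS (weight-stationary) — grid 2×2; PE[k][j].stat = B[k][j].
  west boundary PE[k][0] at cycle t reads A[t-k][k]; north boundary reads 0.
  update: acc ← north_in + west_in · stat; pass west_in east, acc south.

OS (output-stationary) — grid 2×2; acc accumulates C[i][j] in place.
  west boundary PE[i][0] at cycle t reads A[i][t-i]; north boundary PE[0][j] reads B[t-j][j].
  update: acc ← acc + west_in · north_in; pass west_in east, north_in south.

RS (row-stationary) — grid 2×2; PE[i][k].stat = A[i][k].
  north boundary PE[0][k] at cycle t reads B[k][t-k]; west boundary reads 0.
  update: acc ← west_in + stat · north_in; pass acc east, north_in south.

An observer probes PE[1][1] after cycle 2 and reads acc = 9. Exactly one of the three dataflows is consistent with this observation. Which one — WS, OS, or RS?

dataflow = RS

WS (2×2 grid), PE[1][1]:
  c0 r1c1: 0 / 0 / 0
  c1 r1c1: 0 / 0 / 0
  c2 r1c1: 112 / 8 / 112
OS (2×2 grid), PE[1][1]:
  c0 r1c1: 0 / 0 / 0
  c1 r1c1: 0 / 0 / 0
  c2 r1c1: 8 / 1 / 8
RS (2×2 grid), PE[1][1]:
  c0 r1c1: 0 / 0 / 0
  c1 r1c1: 0 / 0 / 0
  c2 r1c1: 9 / 9 / 1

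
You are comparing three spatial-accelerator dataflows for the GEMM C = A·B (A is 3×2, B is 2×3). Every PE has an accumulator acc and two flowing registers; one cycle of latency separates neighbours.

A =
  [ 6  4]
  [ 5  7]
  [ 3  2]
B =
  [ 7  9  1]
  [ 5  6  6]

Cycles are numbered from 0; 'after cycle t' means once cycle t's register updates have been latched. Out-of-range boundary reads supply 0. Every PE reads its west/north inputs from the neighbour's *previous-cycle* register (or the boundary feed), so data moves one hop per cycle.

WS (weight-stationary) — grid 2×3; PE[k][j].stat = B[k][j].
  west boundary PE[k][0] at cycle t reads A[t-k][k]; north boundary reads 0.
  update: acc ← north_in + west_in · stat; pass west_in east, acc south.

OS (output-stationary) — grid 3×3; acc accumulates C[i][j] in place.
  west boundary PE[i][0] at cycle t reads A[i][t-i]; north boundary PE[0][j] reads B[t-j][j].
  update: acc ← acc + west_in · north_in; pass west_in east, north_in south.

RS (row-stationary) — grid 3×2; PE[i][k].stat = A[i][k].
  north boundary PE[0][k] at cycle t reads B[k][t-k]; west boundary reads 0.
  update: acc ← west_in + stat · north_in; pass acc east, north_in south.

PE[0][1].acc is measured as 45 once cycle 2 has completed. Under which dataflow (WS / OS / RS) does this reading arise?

dataflow = WS

WS (2×3 grid), PE[0][1]:
  @0  [0,1]  acc 0  |  →0  ↓0
  @1  [0,1]  acc 54  |  →6  ↓54
  @2  [0,1]  acc 45  |  →5  ↓45
OS (3×3 grid), PE[0][1]:
  @0  [0,1]  acc 0  |  →0  ↓0
  @1  [0,1]  acc 54  |  →6  ↓9
  @2  [0,1]  acc 78  |  →4  ↓6
RS (3×2 grid), PE[0][1]:
  @0  [0,1]  acc 0  |  →0  ↓0
  @1  [0,1]  acc 62  |  →62  ↓5
  @2  [0,1]  acc 78  |  →78  ↓6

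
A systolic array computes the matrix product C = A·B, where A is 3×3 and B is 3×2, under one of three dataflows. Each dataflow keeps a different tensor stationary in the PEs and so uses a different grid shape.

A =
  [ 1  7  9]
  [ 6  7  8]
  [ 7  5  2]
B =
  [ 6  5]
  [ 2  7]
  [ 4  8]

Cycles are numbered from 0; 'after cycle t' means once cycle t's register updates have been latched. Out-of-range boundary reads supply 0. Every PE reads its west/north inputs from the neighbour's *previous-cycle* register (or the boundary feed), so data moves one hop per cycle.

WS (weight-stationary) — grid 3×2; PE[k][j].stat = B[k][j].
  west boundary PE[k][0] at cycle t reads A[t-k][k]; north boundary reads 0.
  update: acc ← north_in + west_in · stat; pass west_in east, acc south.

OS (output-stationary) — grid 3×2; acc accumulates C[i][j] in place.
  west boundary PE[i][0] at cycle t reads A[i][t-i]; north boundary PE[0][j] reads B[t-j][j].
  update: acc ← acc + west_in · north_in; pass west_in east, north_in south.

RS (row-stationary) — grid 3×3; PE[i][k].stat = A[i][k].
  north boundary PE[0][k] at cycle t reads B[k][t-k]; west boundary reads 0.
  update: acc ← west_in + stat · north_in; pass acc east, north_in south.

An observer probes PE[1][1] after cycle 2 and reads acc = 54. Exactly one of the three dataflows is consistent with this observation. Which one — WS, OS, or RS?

Under WS (3×2), PE[1][1]:
  cycle 0: PE[1][1] → acc 0, east 0, south 0
  cycle 1: PE[1][1] → acc 0, east 0, south 0
  cycle 2: PE[1][1] → acc 54, east 7, south 54
Under OS (3×2), PE[1][1]:
  cycle 0: PE[1][1] → acc 0, east 0, south 0
  cycle 1: PE[1][1] → acc 0, east 0, south 0
  cycle 2: PE[1][1] → acc 30, east 6, south 5
Under RS (3×3), PE[1][1]:
  cycle 0: PE[1][1] → acc 0, east 0, south 0
  cycle 1: PE[1][1] → acc 0, east 0, south 0
  cycle 2: PE[1][1] → acc 50, east 50, south 2

dataflow = WS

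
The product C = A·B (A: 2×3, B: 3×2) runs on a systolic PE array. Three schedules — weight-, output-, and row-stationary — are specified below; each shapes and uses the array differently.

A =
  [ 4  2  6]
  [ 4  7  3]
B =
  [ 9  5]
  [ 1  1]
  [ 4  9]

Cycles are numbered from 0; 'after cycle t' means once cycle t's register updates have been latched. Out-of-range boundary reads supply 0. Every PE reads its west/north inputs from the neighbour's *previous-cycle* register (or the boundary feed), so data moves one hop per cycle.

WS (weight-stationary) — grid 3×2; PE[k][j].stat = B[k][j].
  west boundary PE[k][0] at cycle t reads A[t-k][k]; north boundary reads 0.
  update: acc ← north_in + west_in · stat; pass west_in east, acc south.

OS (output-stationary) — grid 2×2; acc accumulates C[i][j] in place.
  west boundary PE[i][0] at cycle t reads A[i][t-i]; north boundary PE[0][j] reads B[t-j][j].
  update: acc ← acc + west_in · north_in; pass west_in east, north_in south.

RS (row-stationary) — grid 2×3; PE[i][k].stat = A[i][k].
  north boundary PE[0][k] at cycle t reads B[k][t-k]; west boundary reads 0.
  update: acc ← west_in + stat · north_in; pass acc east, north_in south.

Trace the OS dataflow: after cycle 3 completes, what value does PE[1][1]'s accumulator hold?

PE[1][1].acc = 27

OS (2×2). Following PE[1][1] plus its west/north inputs:
  step 0 · PE0,1: acc=0; fwd→0 fwd↓0
  step 0 · PE1,0: acc=0; fwd→0 fwd↓0
  step 0 · PE1,1: acc=0; fwd→0 fwd↓0
  step 1 · PE0,1: acc=20; fwd→4 fwd↓5
  step 1 · PE1,0: acc=36; fwd→4 fwd↓9
  step 1 · PE1,1: acc=0; fwd→0 fwd↓0
  step 2 · PE0,1: acc=22; fwd→2 fwd↓1
  step 2 · PE1,0: acc=43; fwd→7 fwd↓1
  step 2 · PE1,1: acc=20; fwd→4 fwd↓5
  step 3 · PE0,1: acc=76; fwd→6 fwd↓9
  step 3 · PE1,0: acc=55; fwd→3 fwd↓4
  step 3 · PE1,1: acc=27; fwd→7 fwd↓1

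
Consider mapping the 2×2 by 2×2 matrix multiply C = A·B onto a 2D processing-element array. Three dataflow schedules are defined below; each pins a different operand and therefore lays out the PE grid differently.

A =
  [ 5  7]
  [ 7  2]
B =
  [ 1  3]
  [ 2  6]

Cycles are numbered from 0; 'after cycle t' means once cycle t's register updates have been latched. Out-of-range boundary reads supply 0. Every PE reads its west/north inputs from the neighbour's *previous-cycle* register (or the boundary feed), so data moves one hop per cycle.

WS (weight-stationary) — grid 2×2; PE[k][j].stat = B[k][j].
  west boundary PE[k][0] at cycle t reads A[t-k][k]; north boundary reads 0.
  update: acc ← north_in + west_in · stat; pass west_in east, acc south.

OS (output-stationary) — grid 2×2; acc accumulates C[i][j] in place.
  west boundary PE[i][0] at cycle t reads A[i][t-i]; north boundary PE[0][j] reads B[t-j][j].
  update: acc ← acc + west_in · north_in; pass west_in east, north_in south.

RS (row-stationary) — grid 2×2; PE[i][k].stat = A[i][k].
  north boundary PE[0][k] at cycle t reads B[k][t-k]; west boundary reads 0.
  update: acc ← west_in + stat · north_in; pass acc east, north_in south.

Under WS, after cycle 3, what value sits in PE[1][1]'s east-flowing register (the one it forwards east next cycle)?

register = 2

WS on a 2×2 grid — tracing PE[1][1] and its feeders:
  after 0 — PE[0][1] acc=0, pass-E 0, pass-S 0
  after 0 — PE[1][0] acc=0, pass-E 0, pass-S 0
  after 0 — PE[1][1] acc=0, pass-E 0, pass-S 0
  after 1 — PE[0][1] acc=15, pass-E 5, pass-S 15
  after 1 — PE[1][0] acc=19, pass-E 7, pass-S 19
  after 1 — PE[1][1] acc=0, pass-E 0, pass-S 0
  after 2 — PE[0][1] acc=21, pass-E 7, pass-S 21
  after 2 — PE[1][0] acc=11, pass-E 2, pass-S 11
  after 2 — PE[1][1] acc=57, pass-E 7, pass-S 57
  after 3 — PE[0][1] acc=0, pass-E 0, pass-S 0
  after 3 — PE[1][0] acc=0, pass-E 0, pass-S 0
  after 3 — PE[1][1] acc=33, pass-E 2, pass-S 33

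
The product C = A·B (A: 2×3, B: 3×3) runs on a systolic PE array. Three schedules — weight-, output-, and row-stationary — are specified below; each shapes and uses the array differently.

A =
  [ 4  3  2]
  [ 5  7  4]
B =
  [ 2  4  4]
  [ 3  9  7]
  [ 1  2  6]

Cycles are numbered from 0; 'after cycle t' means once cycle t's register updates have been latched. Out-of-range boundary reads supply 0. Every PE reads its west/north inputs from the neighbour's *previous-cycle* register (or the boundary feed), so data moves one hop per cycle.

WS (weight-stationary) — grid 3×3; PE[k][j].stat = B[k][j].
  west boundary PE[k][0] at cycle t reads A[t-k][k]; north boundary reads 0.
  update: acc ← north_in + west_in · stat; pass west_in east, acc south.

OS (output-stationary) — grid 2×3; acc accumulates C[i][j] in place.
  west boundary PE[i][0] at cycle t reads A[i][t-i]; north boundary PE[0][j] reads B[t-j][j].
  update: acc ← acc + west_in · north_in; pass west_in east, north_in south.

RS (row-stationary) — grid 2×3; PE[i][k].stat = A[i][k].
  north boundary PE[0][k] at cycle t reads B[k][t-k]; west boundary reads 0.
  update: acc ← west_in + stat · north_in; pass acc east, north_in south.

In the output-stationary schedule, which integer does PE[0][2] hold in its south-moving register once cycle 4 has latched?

register = 6

Tracing OS — 2×3 array, target PE[0][2]:
  step 0 · PE0,1: acc=0; fwd→0 fwd↓0
  step 0 · PE0,2: acc=0; fwd→0 fwd↓0
  step 1 · PE0,1: acc=16; fwd→4 fwd↓4
  step 1 · PE0,2: acc=0; fwd→0 fwd↓0
  step 2 · PE0,1: acc=43; fwd→3 fwd↓9
  step 2 · PE0,2: acc=16; fwd→4 fwd↓4
  step 3 · PE0,1: acc=47; fwd→2 fwd↓2
  step 3 · PE0,2: acc=37; fwd→3 fwd↓7
  step 4 · PE0,1: acc=47; fwd→0 fwd↓0
  step 4 · PE0,2: acc=49; fwd→2 fwd↓6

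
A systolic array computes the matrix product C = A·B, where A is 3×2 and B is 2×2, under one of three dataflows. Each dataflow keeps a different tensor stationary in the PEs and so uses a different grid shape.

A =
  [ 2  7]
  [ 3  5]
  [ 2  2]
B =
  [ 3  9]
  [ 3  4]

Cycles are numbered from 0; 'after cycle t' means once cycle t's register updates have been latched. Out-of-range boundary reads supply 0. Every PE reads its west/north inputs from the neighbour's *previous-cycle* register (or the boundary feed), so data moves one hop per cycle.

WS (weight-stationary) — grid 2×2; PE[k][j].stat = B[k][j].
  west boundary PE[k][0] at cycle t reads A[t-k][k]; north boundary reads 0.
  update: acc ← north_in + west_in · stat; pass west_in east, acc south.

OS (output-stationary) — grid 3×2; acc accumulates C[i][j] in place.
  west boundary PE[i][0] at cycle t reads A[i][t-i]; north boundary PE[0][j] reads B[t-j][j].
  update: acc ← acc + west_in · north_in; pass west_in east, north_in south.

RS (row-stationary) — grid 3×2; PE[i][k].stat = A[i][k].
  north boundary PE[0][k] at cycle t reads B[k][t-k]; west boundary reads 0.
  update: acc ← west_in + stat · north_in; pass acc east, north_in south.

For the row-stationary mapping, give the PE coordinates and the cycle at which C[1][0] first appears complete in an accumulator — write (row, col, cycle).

(row, col, cycle) = (1, 1, 2)

RS: C[1][0] accumulates in PE[1][1]:
  after 0 — PE[1][1] acc=0, pass-E 0, pass-S 0
  after 1 — PE[1][1] acc=0, pass-E 0, pass-S 0
  after 2 — PE[1][1] acc=24, pass-E 24, pass-S 3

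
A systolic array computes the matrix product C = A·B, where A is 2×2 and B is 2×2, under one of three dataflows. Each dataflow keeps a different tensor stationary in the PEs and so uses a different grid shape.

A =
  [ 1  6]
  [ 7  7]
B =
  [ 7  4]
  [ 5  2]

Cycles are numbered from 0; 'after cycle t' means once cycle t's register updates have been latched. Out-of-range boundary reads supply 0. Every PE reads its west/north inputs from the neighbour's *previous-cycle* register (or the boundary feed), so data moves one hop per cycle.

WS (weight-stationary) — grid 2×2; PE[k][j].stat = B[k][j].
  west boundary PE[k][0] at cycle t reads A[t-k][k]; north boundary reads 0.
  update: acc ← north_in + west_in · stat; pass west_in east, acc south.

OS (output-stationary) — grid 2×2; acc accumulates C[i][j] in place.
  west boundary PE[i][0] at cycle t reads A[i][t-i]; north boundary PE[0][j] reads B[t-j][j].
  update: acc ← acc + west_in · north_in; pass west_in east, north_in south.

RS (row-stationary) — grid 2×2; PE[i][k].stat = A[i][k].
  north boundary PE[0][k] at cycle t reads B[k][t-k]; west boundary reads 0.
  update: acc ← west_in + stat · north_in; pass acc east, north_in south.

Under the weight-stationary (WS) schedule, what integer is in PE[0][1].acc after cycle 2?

PE[0][1].acc = 28

WS 2×2: PE[0][1] cycle-by-cycle (with neighbour feeds):
  cycle 0: PE[0][0] → acc 7, east 1, south 7
  cycle 0: PE[0][1] → acc 0, east 0, south 0
  cycle 1: PE[0][0] → acc 49, east 7, south 49
  cycle 1: PE[0][1] → acc 4, east 1, south 4
  cycle 2: PE[0][0] → acc 0, east 0, south 0
  cycle 2: PE[0][1] → acc 28, east 7, south 28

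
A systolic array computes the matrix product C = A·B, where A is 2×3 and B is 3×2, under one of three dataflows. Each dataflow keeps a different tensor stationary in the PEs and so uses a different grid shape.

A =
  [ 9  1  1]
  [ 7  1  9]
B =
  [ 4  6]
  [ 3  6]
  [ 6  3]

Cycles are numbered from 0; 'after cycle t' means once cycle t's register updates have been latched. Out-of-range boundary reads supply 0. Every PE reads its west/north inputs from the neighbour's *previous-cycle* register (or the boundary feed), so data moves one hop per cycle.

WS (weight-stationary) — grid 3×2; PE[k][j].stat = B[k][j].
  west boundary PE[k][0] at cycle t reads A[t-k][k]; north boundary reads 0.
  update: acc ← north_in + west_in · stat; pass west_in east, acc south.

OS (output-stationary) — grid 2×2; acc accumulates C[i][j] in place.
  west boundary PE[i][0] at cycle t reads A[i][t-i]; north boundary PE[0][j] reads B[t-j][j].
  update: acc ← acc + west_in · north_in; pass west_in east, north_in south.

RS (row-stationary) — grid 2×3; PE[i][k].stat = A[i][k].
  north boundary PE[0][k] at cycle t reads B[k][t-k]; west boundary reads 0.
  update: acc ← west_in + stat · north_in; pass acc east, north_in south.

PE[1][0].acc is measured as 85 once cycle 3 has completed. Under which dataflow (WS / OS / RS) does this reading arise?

WS [3×2] PE[1][0] across cycles:
  0: (1,0).acc=0  regs=<0,0>
  1: (1,0).acc=39  regs=<1,39>
  2: (1,0).acc=31  regs=<1,31>
  3: (1,0).acc=0  regs=<0,0>
OS [2×2] PE[1][0] across cycles:
  0: (1,0).acc=0  regs=<0,0>
  1: (1,0).acc=28  regs=<7,4>
  2: (1,0).acc=31  regs=<1,3>
  3: (1,0).acc=85  regs=<9,6>
RS [2×3] PE[1][0] across cycles:
  0: (1,0).acc=0  regs=<0,0>
  1: (1,0).acc=28  regs=<28,4>
  2: (1,0).acc=42  regs=<42,6>
  3: (1,0).acc=0  regs=<0,0>

dataflow = OS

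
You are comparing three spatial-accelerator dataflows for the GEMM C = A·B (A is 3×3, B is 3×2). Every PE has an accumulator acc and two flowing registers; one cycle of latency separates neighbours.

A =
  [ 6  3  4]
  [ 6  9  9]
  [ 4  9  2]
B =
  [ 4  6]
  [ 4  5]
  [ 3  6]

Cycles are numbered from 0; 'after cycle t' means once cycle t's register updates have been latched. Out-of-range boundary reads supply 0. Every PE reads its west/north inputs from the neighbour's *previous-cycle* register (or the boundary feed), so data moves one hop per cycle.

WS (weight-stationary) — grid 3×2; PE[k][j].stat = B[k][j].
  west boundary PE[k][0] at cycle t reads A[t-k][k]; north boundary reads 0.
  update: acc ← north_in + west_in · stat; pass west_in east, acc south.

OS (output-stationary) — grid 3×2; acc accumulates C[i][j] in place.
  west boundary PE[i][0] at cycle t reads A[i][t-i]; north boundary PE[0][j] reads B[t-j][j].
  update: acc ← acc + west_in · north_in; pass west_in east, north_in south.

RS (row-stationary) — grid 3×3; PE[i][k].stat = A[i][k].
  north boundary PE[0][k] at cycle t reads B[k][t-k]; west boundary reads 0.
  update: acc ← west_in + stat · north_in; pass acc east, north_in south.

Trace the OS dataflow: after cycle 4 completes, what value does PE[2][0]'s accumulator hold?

PE[2][0].acc = 58

OS 3×2: PE[2][0] cycle-by-cycle (with neighbour feeds):
  cycle 0: PE[1][0] → acc 0, east 0, south 0
  cycle 0: PE[2][0] → acc 0, east 0, south 0
  cycle 1: PE[1][0] → acc 24, east 6, south 4
  cycle 1: PE[2][0] → acc 0, east 0, south 0
  cycle 2: PE[1][0] → acc 60, east 9, south 4
  cycle 2: PE[2][0] → acc 16, east 4, south 4
  cycle 3: PE[1][0] → acc 87, east 9, south 3
  cycle 3: PE[2][0] → acc 52, east 9, south 4
  cycle 4: PE[1][0] → acc 87, east 0, south 0
  cycle 4: PE[2][0] → acc 58, east 2, south 3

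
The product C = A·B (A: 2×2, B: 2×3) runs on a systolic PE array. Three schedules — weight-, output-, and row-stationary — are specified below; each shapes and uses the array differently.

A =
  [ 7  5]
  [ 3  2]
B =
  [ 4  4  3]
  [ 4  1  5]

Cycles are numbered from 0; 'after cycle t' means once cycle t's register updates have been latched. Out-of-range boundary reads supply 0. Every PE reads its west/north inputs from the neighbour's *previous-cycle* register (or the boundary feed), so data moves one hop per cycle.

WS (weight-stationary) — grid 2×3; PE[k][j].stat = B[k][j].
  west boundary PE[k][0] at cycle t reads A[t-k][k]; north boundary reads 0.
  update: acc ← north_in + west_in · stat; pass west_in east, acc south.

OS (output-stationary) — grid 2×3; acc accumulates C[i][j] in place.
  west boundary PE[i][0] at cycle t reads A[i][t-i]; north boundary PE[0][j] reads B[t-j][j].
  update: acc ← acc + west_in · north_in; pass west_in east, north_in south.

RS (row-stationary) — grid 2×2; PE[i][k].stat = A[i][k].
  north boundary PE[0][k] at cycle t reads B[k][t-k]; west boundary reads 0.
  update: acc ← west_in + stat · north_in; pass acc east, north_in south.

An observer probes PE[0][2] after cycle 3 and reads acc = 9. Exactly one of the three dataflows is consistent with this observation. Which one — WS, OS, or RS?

WS [2×3] PE[0][2] across cycles:
  step 0 · PE0,2: acc=0; fwd→0 fwd↓0
  step 1 · PE0,2: acc=0; fwd→0 fwd↓0
  step 2 · PE0,2: acc=21; fwd→7 fwd↓21
  step 3 · PE0,2: acc=9; fwd→3 fwd↓9
OS [2×3] PE[0][2] across cycles:
  step 0 · PE0,2: acc=0; fwd→0 fwd↓0
  step 1 · PE0,2: acc=0; fwd→0 fwd↓0
  step 2 · PE0,2: acc=21; fwd→7 fwd↓3
  step 3 · PE0,2: acc=46; fwd→5 fwd↓5
RS: PE[0][2] is outside its 2×2 grid.

dataflow = WS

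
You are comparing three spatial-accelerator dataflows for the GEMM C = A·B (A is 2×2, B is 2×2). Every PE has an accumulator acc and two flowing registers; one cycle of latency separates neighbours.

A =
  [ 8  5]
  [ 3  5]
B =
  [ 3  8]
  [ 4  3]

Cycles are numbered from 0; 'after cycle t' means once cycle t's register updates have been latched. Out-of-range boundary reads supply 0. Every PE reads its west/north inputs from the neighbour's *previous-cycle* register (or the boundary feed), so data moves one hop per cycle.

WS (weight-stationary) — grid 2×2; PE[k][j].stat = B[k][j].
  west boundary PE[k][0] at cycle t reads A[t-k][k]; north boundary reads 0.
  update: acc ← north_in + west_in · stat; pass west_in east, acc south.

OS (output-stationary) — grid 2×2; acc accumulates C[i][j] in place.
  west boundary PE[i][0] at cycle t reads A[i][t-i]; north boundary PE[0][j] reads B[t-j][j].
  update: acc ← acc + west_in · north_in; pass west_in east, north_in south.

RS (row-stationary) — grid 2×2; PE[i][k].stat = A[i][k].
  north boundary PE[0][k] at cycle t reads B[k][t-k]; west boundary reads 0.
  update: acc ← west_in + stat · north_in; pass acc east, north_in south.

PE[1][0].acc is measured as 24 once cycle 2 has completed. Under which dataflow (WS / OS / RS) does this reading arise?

dataflow = RS

Under WS (2×2), PE[1][0]:
  cycle 0: PE[1][0] → acc 0, east 0, south 0
  cycle 1: PE[1][0] → acc 44, east 5, south 44
  cycle 2: PE[1][0] → acc 29, east 5, south 29
Under OS (2×2), PE[1][0]:
  cycle 0: PE[1][0] → acc 0, east 0, south 0
  cycle 1: PE[1][0] → acc 9, east 3, south 3
  cycle 2: PE[1][0] → acc 29, east 5, south 4
Under RS (2×2), PE[1][0]:
  cycle 0: PE[1][0] → acc 0, east 0, south 0
  cycle 1: PE[1][0] → acc 9, east 9, south 3
  cycle 2: PE[1][0] → acc 24, east 24, south 8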